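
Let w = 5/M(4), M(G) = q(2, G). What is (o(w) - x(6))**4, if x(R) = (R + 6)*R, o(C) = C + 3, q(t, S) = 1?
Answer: 16777216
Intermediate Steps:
M(G) = 1
w = 5 (w = 5/1 = 5*1 = 5)
o(C) = 3 + C
x(R) = R*(6 + R) (x(R) = (6 + R)*R = R*(6 + R))
(o(w) - x(6))**4 = ((3 + 5) - 6*(6 + 6))**4 = (8 - 6*12)**4 = (8 - 1*72)**4 = (8 - 72)**4 = (-64)**4 = 16777216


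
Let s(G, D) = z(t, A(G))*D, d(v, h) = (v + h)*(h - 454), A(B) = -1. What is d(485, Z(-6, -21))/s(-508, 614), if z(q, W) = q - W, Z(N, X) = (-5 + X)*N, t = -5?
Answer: 95509/1228 ≈ 77.776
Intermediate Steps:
Z(N, X) = N*(-5 + X)
d(v, h) = (-454 + h)*(h + v) (d(v, h) = (h + v)*(-454 + h) = (-454 + h)*(h + v))
s(G, D) = -4*D (s(G, D) = (-5 - 1*(-1))*D = (-5 + 1)*D = -4*D)
d(485, Z(-6, -21))/s(-508, 614) = ((-6*(-5 - 21))² - (-2724)*(-5 - 21) - 454*485 - 6*(-5 - 21)*485)/((-4*614)) = ((-6*(-26))² - (-2724)*(-26) - 220190 - 6*(-26)*485)/(-2456) = (156² - 454*156 - 220190 + 156*485)*(-1/2456) = (24336 - 70824 - 220190 + 75660)*(-1/2456) = -191018*(-1/2456) = 95509/1228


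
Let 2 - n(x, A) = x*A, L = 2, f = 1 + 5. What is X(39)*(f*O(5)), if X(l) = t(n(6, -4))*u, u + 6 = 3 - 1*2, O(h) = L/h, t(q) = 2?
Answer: -24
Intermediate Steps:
f = 6
n(x, A) = 2 - A*x (n(x, A) = 2 - x*A = 2 - A*x)
O(h) = 2/h
u = -5 (u = -6 + (3 - 1*2) = -6 + (3 - 2) = -6 + 1 = -5)
X(l) = -10 (X(l) = 2*(-5) = -10)
X(39)*(f*O(5)) = -60*2/5 = -10*12/5 = -24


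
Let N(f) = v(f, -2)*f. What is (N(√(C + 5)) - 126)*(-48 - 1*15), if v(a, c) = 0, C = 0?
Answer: 7938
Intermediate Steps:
N(f) = 0 (N(f) = 0*f = 0)
(N(√(C + 5)) - 126)*(-48 - 1*15) = (0 - 126)*(-48 - 1*15) = -126*(-48 - 15) = -126*(-63) = 7938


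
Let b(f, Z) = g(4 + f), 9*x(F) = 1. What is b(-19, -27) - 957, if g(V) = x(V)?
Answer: -8612/9 ≈ -956.89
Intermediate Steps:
x(F) = ⅑ (x(F) = (⅑)*1 = ⅑)
g(V) = ⅑
b(f, Z) = ⅑
b(-19, -27) - 957 = ⅑ - 957 = -8612/9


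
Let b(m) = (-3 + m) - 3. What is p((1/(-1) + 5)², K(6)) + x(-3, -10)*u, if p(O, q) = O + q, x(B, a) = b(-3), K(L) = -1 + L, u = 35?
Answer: -294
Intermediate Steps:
b(m) = -6 + m
x(B, a) = -9 (x(B, a) = -6 - 3 = -9)
p((1/(-1) + 5)², K(6)) + x(-3, -10)*u = ((1/(-1) + 5)² + (-1 + 6)) - 9*35 = ((-1 + 5)² + 5) - 315 = (4² + 5) - 315 = (16 + 5) - 315 = 21 - 315 = -294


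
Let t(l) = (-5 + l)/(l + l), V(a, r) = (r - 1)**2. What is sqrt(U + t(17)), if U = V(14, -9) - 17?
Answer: sqrt(24089)/17 ≈ 9.1298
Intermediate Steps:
V(a, r) = (-1 + r)**2
t(l) = (-5 + l)/(2*l) (t(l) = (-5 + l)/((2*l)) = (-5 + l)*(1/(2*l)) = (-5 + l)/(2*l))
U = 83 (U = (-1 - 9)**2 - 17 = (-10)**2 - 17 = 100 - 17 = 83)
sqrt(U + t(17)) = sqrt(83 + (1/2)*(-5 + 17)/17) = sqrt(83 + (1/2)*(1/17)*12) = sqrt(83 + 6/17) = sqrt(1417/17) = sqrt(24089)/17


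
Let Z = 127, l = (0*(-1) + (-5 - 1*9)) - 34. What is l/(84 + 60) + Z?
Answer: 380/3 ≈ 126.67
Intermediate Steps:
l = -48 (l = (0 + (-5 - 9)) - 34 = (0 - 14) - 34 = -14 - 34 = -48)
l/(84 + 60) + Z = -48/(84 + 60) + 127 = -48/144 + 127 = -48*1/144 + 127 = -1/3 + 127 = 380/3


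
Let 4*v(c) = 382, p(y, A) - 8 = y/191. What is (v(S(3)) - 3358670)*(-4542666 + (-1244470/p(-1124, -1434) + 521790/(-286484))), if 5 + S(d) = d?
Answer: 124658053480355651362/7233721 ≈ 1.7233e+13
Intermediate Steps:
p(y, A) = 8 + y/191
S(d) = -5 + d
v(c) = 191/2 (v(c) = (1/4)*382 = 191/2)
(v(S(3)) - 3358670)*(-4542666 + (-1244470/p(-1124, -1434) + 521790/(-286484))) = (191/2 - 3358670)*(-4542666 + (-1244470/(8 + (1/191)*(-1124)) + 521790/(-286484))) = -6717149*(-4542666 + (-1244470/(8 - 1124/191) + 521790*(-1/286484)))/2 = -6717149*(-4542666 + (-1244470/404/191 - 260895/143242))/2 = -6717149*(-4542666 + (-1244470*191/404 - 260895/143242))/2 = -6717149*(-4542666 + (-118846885/202 - 260895/143242))/2 = -6717149*(-4542666 - 4255979550490/7233721)/2 = -6717149/2*(-37116357990676/7233721) = 124658053480355651362/7233721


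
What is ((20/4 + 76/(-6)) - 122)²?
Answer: 151321/9 ≈ 16813.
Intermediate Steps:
((20/4 + 76/(-6)) - 122)² = ((20*(¼) + 76*(-⅙)) - 122)² = ((5 - 38/3) - 122)² = (-23/3 - 122)² = (-389/3)² = 151321/9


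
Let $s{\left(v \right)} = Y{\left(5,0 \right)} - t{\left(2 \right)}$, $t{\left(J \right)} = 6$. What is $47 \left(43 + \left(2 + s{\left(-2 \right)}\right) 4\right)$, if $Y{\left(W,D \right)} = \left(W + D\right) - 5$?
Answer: $1269$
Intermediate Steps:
$Y{\left(W,D \right)} = -5 + D + W$ ($Y{\left(W,D \right)} = \left(D + W\right) - 5 = -5 + D + W$)
$s{\left(v \right)} = -6$ ($s{\left(v \right)} = \left(-5 + 0 + 5\right) - 6 = 0 - 6 = -6$)
$47 \left(43 + \left(2 + s{\left(-2 \right)}\right) 4\right) = 47 \left(43 + \left(2 - 6\right) 4\right) = 47 \left(43 - 16\right) = 47 \cdot 27 = 1269$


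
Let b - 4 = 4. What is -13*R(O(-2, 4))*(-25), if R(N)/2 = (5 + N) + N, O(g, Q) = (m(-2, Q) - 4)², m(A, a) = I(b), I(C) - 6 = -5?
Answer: 14950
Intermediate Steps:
b = 8 (b = 4 + 4 = 8)
I(C) = 1 (I(C) = 6 - 5 = 1)
m(A, a) = 1
O(g, Q) = 9 (O(g, Q) = (1 - 4)² = (-3)² = 9)
R(N) = 10 + 4*N (R(N) = 2*((5 + N) + N) = 2*(5 + 2*N) = 10 + 4*N)
-13*R(O(-2, 4))*(-25) = -13*(10 + 4*9)*(-25) = -13*(10 + 36)*(-25) = -13*46*(-25) = -598*(-25) = 14950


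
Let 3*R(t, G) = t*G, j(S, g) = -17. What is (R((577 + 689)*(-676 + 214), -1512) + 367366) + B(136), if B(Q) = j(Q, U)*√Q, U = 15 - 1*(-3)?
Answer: 295152934 - 34*√34 ≈ 2.9515e+8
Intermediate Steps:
U = 18 (U = 15 + 3 = 18)
B(Q) = -17*√Q
R(t, G) = G*t/3 (R(t, G) = (t*G)/3 = (G*t)/3 = G*t/3)
(R((577 + 689)*(-676 + 214), -1512) + 367366) + B(136) = ((⅓)*(-1512)*((577 + 689)*(-676 + 214)) + 367366) - 34*√34 = ((⅓)*(-1512)*(1266*(-462)) + 367366) - 34*√34 = ((⅓)*(-1512)*(-584892) + 367366) - 34*√34 = (294785568 + 367366) - 34*√34 = 295152934 - 34*√34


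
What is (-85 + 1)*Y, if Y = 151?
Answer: -12684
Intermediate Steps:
(-85 + 1)*Y = (-85 + 1)*151 = -84*151 = -12684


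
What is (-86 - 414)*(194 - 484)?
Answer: 145000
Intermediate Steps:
(-86 - 414)*(194 - 484) = -500*(-290) = 145000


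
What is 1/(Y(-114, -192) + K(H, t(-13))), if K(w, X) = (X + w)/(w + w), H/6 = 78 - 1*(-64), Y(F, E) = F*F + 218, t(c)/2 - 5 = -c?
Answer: 71/938231 ≈ 7.5674e-5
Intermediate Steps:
t(c) = 10 - 2*c (t(c) = 10 + 2*(-c) = 10 - 2*c)
Y(F, E) = 218 + F² (Y(F, E) = F² + 218 = 218 + F²)
H = 852 (H = 6*(78 - 1*(-64)) = 6*(78 + 64) = 6*142 = 852)
K(w, X) = (X + w)/(2*w) (K(w, X) = (X + w)/((2*w)) = (X + w)*(1/(2*w)) = (X + w)/(2*w))
1/(Y(-114, -192) + K(H, t(-13))) = 1/((218 + (-114)²) + (½)*((10 - 2*(-13)) + 852)/852) = 1/((218 + 12996) + (½)*(1/852)*((10 + 26) + 852)) = 1/(13214 + (½)*(1/852)*(36 + 852)) = 1/(13214 + (½)*(1/852)*888) = 1/(13214 + 37/71) = 1/(938231/71) = 71/938231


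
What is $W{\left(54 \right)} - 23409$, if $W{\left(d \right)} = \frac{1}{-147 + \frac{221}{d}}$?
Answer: $- \frac{180647307}{7717} \approx -23409.0$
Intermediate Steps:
$W{\left(54 \right)} - 23409 = \left(-1\right) 54 \frac{1}{-221 + 147 \cdot 54} - 23409 = \left(-1\right) 54 \frac{1}{-221 + 7938} - 23409 = \left(-1\right) 54 \cdot \frac{1}{7717} - 23409 = - \frac{54}{7717} - 23409 = - \frac{180647307}{7717}$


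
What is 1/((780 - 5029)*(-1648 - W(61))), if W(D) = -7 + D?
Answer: 1/7231798 ≈ 1.3828e-7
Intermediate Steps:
1/((780 - 5029)*(-1648 - W(61))) = 1/((780 - 5029)*(-1648 - (-7 + 61))) = 1/((-4249)*(-1648 - 1*54)) = -1/(4249*(-1648 - 54)) = -1/4249/(-1702) = -1/4249*(-1/1702) = 1/7231798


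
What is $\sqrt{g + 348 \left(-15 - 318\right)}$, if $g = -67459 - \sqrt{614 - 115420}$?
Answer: $\sqrt{-183343 - i \sqrt{114806}} \approx 0.396 - 428.19 i$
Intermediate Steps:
$g = -67459 - i \sqrt{114806}$ ($g = -67459 - \sqrt{-114806} = -67459 - i \sqrt{114806} \approx -67459.0 - 338.83 i$)
$\sqrt{g + 348 \left(-15 - 318\right)} = \sqrt{\left(-67459 - i \sqrt{114806}\right) + 348 \left(-15 - 318\right)} = \sqrt{\left(-67459 - i \sqrt{114806}\right) + 348 \left(-333\right)} = \sqrt{\left(-67459 - i \sqrt{114806}\right) - 115884} = \sqrt{-183343 - i \sqrt{114806}}$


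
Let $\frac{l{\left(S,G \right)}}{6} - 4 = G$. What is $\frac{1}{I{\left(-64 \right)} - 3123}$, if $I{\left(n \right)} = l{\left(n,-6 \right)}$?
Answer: $- \frac{1}{3135} \approx -0.00031898$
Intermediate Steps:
$l{\left(S,G \right)} = 24 + 6 G$
$I{\left(n \right)} = -12$ ($I{\left(n \right)} = 24 + 6 \left(-6\right) = 24 - 36 = -12$)
$\frac{1}{I{\left(-64 \right)} - 3123} = \frac{1}{-12 - 3123} = \frac{1}{-3135} = - \frac{1}{3135}$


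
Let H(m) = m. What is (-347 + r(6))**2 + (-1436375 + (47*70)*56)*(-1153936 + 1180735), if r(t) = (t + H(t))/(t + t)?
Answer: -33555846149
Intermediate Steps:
r(t) = 1 (r(t) = (t + t)/(t + t) = (2*t)/((2*t)) = (2*t)*(1/(2*t)) = 1)
(-347 + r(6))**2 + (-1436375 + (47*70)*56)*(-1153936 + 1180735) = (-347 + 1)**2 + (-1436375 + (47*70)*56)*(-1153936 + 1180735) = (-346)**2 + (-1436375 + 3290*56)*26799 = 119716 + (-1436375 + 184240)*26799 = 119716 - 1252135*26799 = 119716 - 33555965865 = -33555846149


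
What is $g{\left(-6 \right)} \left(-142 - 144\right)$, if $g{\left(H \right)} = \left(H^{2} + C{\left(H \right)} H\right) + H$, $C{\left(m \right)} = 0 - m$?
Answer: $1716$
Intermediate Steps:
$C{\left(m \right)} = - m$
$g{\left(H \right)} = H$ ($g{\left(H \right)} = \left(H^{2} + - H H\right) + H = \left(H^{2} - H^{2}\right) + H = 0 + H = H$)
$g{\left(-6 \right)} \left(-142 - 144\right) = - 6 \left(-142 - 144\right) = \left(-6\right) \left(-286\right) = 1716$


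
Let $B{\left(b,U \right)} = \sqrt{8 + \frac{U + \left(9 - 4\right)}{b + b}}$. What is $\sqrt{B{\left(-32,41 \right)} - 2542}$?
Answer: $\frac{\sqrt{-40672 + 2 \sqrt{466}}}{4} \approx 50.391 i$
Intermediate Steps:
$B{\left(b,U \right)} = \sqrt{8 + \frac{5 + U}{2 b}}$ ($B{\left(b,U \right)} = \sqrt{8 + \frac{U + 5}{2 b}} = \sqrt{8 + \left(5 + U\right) \frac{1}{2 b}} = \sqrt{8 + \frac{5 + U}{2 b}}$)
$\sqrt{B{\left(-32,41 \right)} - 2542} = \sqrt{\frac{\sqrt{2} \sqrt{\frac{5 + 41 + 16 \left(-32\right)}{-32}}}{2} - 2542} = \sqrt{\frac{\sqrt{2} \sqrt{- \frac{5 + 41 - 512}{32}}}{2} - 2542} = \sqrt{\frac{\sqrt{2} \sqrt{\left(- \frac{1}{32}\right) \left(-466\right)}}{2} - 2542} = \sqrt{\frac{\sqrt{2} \sqrt{\frac{233}{16}}}{2} - 2542} = \sqrt{\frac{\sqrt{2} \frac{\sqrt{233}}{4}}{2} - 2542} = \sqrt{\frac{\sqrt{466}}{8} - 2542} = \sqrt{-2542 + \frac{\sqrt{466}}{8}}$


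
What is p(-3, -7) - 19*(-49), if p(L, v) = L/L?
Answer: 932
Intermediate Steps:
p(L, v) = 1
p(-3, -7) - 19*(-49) = 1 - 19*(-49) = 1 + 931 = 932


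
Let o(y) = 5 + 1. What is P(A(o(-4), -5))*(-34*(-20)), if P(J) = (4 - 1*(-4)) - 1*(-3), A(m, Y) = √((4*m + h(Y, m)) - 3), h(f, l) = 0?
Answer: 7480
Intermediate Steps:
o(y) = 6
A(m, Y) = √(-3 + 4*m) (A(m, Y) = √((4*m + 0) - 3) = √(4*m - 3) = √(-3 + 4*m))
P(J) = 11 (P(J) = (4 + 4) + 3 = 8 + 3 = 11)
P(A(o(-4), -5))*(-34*(-20)) = 11*(-34*(-20)) = 11*680 = 7480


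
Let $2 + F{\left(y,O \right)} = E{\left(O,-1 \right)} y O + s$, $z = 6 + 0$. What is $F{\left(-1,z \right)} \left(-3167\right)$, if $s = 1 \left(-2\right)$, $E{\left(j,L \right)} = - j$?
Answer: $-101344$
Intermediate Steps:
$z = 6$
$s = -2$
$F{\left(y,O \right)} = -4 - y O^{2}$ ($F{\left(y,O \right)} = -2 + \left(- O y O - 2\right) = -2 - \left(2 + y O^{2}\right) = -4 - y O^{2}$)
$F{\left(-1,z \right)} \left(-3167\right) = \left(-4 - - 6^{2}\right) \left(-3167\right) = \left(-4 - \left(-1\right) 36\right) \left(-3167\right) = \left(-4 + 36\right) \left(-3167\right) = 32 \left(-3167\right) = -101344$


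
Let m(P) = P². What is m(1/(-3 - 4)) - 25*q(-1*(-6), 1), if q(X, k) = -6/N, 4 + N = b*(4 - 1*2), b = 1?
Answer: -3674/49 ≈ -74.980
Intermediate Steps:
N = -2 (N = -4 + 1*(4 - 1*2) = -4 + 1*(4 - 2) = -4 + 1*2 = -4 + 2 = -2)
q(X, k) = 3 (q(X, k) = -6/(-2) = -6*(-½) = 3)
m(1/(-3 - 4)) - 25*q(-1*(-6), 1) = (1/(-3 - 4))² - 25*3 = (1/(-7))² - 75 = (-⅐)² - 75 = 1/49 - 75 = -3674/49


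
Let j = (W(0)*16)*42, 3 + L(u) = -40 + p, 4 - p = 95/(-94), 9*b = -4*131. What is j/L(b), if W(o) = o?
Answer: 0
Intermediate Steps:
b = -524/9 (b = (-4*131)/9 = (⅑)*(-524) = -524/9 ≈ -58.222)
p = 471/94 (p = 4 - 95/(-94) = 4 - 95*(-1)/94 = 4 - 1*(-95/94) = 4 + 95/94 = 471/94 ≈ 5.0106)
L(u) = -3571/94 (L(u) = -3 + (-40 + 471/94) = -3 - 3289/94 = -3571/94)
j = 0 (j = (0*16)*42 = 0*42 = 0)
j/L(b) = 0/(-3571/94) = 0*(-94/3571) = 0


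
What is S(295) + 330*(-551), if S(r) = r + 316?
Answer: -181219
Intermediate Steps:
S(r) = 316 + r
S(295) + 330*(-551) = (316 + 295) + 330*(-551) = 611 - 181830 = -181219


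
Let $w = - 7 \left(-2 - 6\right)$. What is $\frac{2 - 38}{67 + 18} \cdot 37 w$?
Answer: $- \frac{74592}{85} \approx -877.55$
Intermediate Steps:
$w = 56$ ($w = \left(-7\right) \left(-8\right) = 56$)
$\frac{2 - 38}{67 + 18} \cdot 37 w = \frac{2 - 38}{67 + 18} \cdot 37 \cdot 56 = - \frac{36}{85} \cdot 37 \cdot 56 = \left(-36\right) \frac{1}{85} \cdot 37 \cdot 56 = \left(- \frac{36}{85}\right) 37 \cdot 56 = \left(- \frac{1332}{85}\right) 56 = - \frac{74592}{85}$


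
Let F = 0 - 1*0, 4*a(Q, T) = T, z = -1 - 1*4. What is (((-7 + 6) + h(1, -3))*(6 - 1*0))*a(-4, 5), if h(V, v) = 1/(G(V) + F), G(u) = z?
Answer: -9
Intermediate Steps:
z = -5 (z = -1 - 4 = -5)
G(u) = -5
a(Q, T) = T/4
F = 0 (F = 0 + 0 = 0)
h(V, v) = -⅕ (h(V, v) = 1/(-5 + 0) = 1/(-5) = -⅕)
(((-7 + 6) + h(1, -3))*(6 - 1*0))*a(-4, 5) = (((-7 + 6) - ⅕)*(6 - 1*0))*((¼)*5) = ((-1 - ⅕)*(6 + 0))*(5/4) = -6/5*6*(5/4) = -36/5*5/4 = -9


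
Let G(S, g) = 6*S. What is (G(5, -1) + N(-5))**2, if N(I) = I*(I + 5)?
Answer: 900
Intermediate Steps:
N(I) = I*(5 + I)
(G(5, -1) + N(-5))**2 = (6*5 - 5*(5 - 5))**2 = (30 - 5*0)**2 = (30 + 0)**2 = 30**2 = 900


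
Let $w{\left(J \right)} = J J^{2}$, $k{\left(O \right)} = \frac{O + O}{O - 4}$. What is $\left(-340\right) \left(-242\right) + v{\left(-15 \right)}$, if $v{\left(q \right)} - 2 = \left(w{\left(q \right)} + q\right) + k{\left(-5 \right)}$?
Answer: $\frac{710038}{9} \approx 78893.0$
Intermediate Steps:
$k{\left(O \right)} = \frac{2 O}{-4 + O}$
$w{\left(J \right)} = J^{3}$
$v{\left(q \right)} = \frac{28}{9} + q + q^{3}$ ($v{\left(q \right)} = 2 + \left(\left(q^{3} + q\right) + 2 \left(-5\right) \frac{1}{-4 - 5}\right) = 2 + \left(\left(q + q^{3}\right) + 2 \left(-5\right) \frac{1}{-9}\right) = 2 + \left(\left(q + q^{3}\right) + 2 \left(-5\right) \left(- \frac{1}{9}\right)\right) = 2 + \left(\left(q + q^{3}\right) + \frac{10}{9}\right) = 2 + \left(\frac{10}{9} + q + q^{3}\right) = \frac{28}{9} + q + q^{3}$)
$\left(-340\right) \left(-242\right) + v{\left(-15 \right)} = \left(-340\right) \left(-242\right) + \left(\frac{28}{9} - 15 + \left(-15\right)^{3}\right) = 82280 - \frac{30482}{9} = \frac{710038}{9}$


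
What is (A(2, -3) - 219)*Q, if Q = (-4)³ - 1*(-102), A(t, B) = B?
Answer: -8436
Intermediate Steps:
Q = 38 (Q = -64 + 102 = 38)
(A(2, -3) - 219)*Q = (-3 - 219)*38 = -222*38 = -8436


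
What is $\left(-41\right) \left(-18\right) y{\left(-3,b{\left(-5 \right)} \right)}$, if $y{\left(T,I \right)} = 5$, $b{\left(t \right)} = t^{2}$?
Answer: $3690$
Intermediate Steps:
$\left(-41\right) \left(-18\right) y{\left(-3,b{\left(-5 \right)} \right)} = \left(-41\right) \left(-18\right) 5 = 738 \cdot 5 = 3690$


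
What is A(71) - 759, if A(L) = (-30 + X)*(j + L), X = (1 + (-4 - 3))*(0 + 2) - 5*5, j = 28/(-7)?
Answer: -5248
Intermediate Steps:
j = -4 (j = 28*(-⅐) = -4)
X = -37 (X = (1 - 7)*2 - 25 = -6*2 - 25 = -12 - 25 = -37)
A(L) = 268 - 67*L (A(L) = (-30 - 37)*(-4 + L) = -67*(-4 + L) = 268 - 67*L)
A(71) - 759 = (268 - 67*71) - 759 = (268 - 4757) - 759 = -4489 - 759 = -5248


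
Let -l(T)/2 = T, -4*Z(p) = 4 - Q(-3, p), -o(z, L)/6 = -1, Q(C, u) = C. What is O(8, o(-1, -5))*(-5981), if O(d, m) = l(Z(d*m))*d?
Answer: -167468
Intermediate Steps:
o(z, L) = 6 (o(z, L) = -6*(-1) = 6)
Z(p) = -7/4 (Z(p) = -(4 - 1*(-3))/4 = -(4 + 3)/4 = -¼*7 = -7/4)
l(T) = -2*T
O(d, m) = 7*d/2 (O(d, m) = (-2*(-7/4))*d = 7*d/2)
O(8, o(-1, -5))*(-5981) = ((7/2)*8)*(-5981) = 28*(-5981) = -167468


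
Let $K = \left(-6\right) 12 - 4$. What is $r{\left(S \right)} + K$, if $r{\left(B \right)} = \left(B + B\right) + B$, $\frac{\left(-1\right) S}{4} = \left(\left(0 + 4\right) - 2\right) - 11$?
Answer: $32$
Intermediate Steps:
$K = -76$ ($K = -72 - 4 = -76$)
$S = 36$ ($S = - 4 \left(\left(\left(0 + 4\right) - 2\right) - 11\right) = - 4 \left(\left(4 - 2\right) - 11\right) = - 4 \left(2 - 11\right) = \left(-4\right) \left(-9\right) = 36$)
$r{\left(B \right)} = 3 B$ ($r{\left(B \right)} = 2 B + B = 3 B$)
$r{\left(S \right)} + K = 3 \cdot 36 - 76 = 108 - 76 = 32$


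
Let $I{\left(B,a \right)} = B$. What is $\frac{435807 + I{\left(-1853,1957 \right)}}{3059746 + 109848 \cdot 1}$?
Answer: $\frac{216977}{1584797} \approx 0.13691$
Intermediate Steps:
$\frac{435807 + I{\left(-1853,1957 \right)}}{3059746 + 109848 \cdot 1} = \frac{435807 - 1853}{3059746 + 109848 \cdot 1} = \frac{433954}{3059746 + 109848} = \frac{433954}{3169594} = 433954 \cdot \frac{1}{3169594} = \frac{216977}{1584797}$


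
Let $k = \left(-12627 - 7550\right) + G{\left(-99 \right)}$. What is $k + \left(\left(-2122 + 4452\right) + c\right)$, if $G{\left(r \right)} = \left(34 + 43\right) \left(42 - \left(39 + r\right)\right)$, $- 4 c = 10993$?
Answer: $- \frac{50965}{4} \approx -12741.0$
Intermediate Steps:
$c = - \frac{10993}{4}$ ($c = \left(- \frac{1}{4}\right) 10993 = - \frac{10993}{4} \approx -2748.3$)
$G{\left(r \right)} = 231 - 77 r$ ($G{\left(r \right)} = 77 \left(3 - r\right) = 231 - 77 r$)
$k = -12323$ ($k = \left(-12627 - 7550\right) + \left(231 - -7623\right) = -20177 + \left(231 + 7623\right) = -20177 + 7854 = -12323$)
$k + \left(\left(-2122 + 4452\right) + c\right) = -12323 + \left(\left(-2122 + 4452\right) - \frac{10993}{4}\right) = -12323 + \left(2330 - \frac{10993}{4}\right) = -12323 - \frac{1673}{4} = - \frac{50965}{4}$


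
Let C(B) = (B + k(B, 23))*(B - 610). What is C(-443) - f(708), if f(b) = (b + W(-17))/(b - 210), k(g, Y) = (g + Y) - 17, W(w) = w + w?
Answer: 230733023/249 ≈ 9.2664e+5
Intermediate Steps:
W(w) = 2*w
k(g, Y) = -17 + Y + g (k(g, Y) = (Y + g) - 17 = -17 + Y + g)
f(b) = (-34 + b)/(-210 + b) (f(b) = (b + 2*(-17))/(b - 210) = (b - 34)/(-210 + b) = (-34 + b)/(-210 + b))
C(B) = (-610 + B)*(6 + 2*B) (C(B) = (B + (-17 + 23 + B))*(B - 610) = (B + (6 + B))*(-610 + B) = (6 + 2*B)*(-610 + B) = (-610 + B)*(6 + 2*B))
C(-443) - f(708) = (-3660 - 1214*(-443) + 2*(-443)**2) - (-34 + 708)/(-210 + 708) = (-3660 + 537802 + 2*196249) - 674/498 = (-3660 + 537802 + 392498) - 674/498 = 926640 - 1*337/249 = 926640 - 337/249 = 230733023/249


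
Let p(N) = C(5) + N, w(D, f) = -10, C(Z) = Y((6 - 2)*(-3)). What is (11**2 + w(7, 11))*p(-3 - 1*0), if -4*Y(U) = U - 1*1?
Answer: 111/4 ≈ 27.750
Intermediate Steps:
Y(U) = 1/4 - U/4 (Y(U) = -(U - 1*1)/4 = -(U - 1)/4 = -(-1 + U)/4 = 1/4 - U/4)
C(Z) = 13/4 (C(Z) = 1/4 - (6 - 2)*(-3)/4 = 1/4 - (-3) = 1/4 - 1/4*(-12) = 1/4 + 3 = 13/4)
p(N) = 13/4 + N
(11**2 + w(7, 11))*p(-3 - 1*0) = (11**2 - 10)*(13/4 + (-3 - 1*0)) = (121 - 10)*(13/4 + (-3 + 0)) = 111*(13/4 - 3) = 111*(1/4) = 111/4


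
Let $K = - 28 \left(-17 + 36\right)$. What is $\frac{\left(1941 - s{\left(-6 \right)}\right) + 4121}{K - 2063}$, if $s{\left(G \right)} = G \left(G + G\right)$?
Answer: $- \frac{1198}{519} \approx -2.3083$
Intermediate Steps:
$s{\left(G \right)} = 2 G^{2}$ ($s{\left(G \right)} = G 2 G = 2 G^{2}$)
$K = -532$ ($K = \left(-28\right) 19 = -532$)
$\frac{\left(1941 - s{\left(-6 \right)}\right) + 4121}{K - 2063} = \frac{\left(1941 - 2 \left(-6\right)^{2}\right) + 4121}{-532 - 2063} = \frac{\left(1941 - 2 \cdot 36\right) + 4121}{-2595} = \left(\left(1941 - 72\right) + 4121\right) \left(- \frac{1}{2595}\right) = \left(1869 + 4121\right) \left(- \frac{1}{2595}\right) = 5990 \left(- \frac{1}{2595}\right) = - \frac{1198}{519}$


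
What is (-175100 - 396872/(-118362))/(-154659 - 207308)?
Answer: 10362394664/21421569027 ≈ 0.48374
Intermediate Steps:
(-175100 - 396872/(-118362))/(-154659 - 207308) = (-175100 - 396872*(-1/118362))/(-361967) = (-175100 + 198436/59181)*(-1/361967) = -10362394664/59181*(-1/361967) = 10362394664/21421569027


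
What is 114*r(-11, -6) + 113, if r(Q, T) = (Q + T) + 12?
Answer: -457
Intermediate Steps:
r(Q, T) = 12 + Q + T
114*r(-11, -6) + 113 = 114*(12 - 11 - 6) + 113 = 114*(-5) + 113 = -570 + 113 = -457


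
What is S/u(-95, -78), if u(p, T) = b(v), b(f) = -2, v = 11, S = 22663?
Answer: -22663/2 ≈ -11332.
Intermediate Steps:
u(p, T) = -2
S/u(-95, -78) = 22663/(-2) = 22663*(-½) = -22663/2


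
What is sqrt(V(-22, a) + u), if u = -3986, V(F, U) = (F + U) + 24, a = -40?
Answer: 2*I*sqrt(1006) ≈ 63.435*I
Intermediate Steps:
V(F, U) = 24 + F + U
sqrt(V(-22, a) + u) = sqrt((24 - 22 - 40) - 3986) = sqrt(-38 - 3986) = sqrt(-4024) = 2*I*sqrt(1006)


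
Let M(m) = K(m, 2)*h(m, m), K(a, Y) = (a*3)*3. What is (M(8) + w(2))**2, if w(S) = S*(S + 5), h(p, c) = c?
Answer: 348100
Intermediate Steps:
K(a, Y) = 9*a (K(a, Y) = (3*a)*3 = 9*a)
w(S) = S*(5 + S)
M(m) = 9*m**2 (M(m) = (9*m)*m = 9*m**2)
(M(8) + w(2))**2 = (9*8**2 + 2*(5 + 2))**2 = (9*64 + 2*7)**2 = (576 + 14)**2 = 590**2 = 348100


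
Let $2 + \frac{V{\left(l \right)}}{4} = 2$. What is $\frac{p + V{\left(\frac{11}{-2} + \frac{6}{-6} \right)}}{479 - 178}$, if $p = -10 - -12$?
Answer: $\frac{2}{301} \approx 0.0066445$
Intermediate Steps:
$V{\left(l \right)} = 0$ ($V{\left(l \right)} = -8 + 4 \cdot 2 = -8 + 8 = 0$)
$p = 2$ ($p = -10 + 12 = 2$)
$\frac{p + V{\left(\frac{11}{-2} + \frac{6}{-6} \right)}}{479 - 178} = \frac{2 + 0}{479 - 178} = \frac{2}{301}$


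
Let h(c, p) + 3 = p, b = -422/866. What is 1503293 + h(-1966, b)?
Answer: 650924359/433 ≈ 1.5033e+6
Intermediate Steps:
b = -211/433 (b = -422*1/866 = -211/433 ≈ -0.48730)
h(c, p) = -3 + p
1503293 + h(-1966, b) = 1503293 + (-3 - 211/433) = 1503293 - 1510/433 = 650924359/433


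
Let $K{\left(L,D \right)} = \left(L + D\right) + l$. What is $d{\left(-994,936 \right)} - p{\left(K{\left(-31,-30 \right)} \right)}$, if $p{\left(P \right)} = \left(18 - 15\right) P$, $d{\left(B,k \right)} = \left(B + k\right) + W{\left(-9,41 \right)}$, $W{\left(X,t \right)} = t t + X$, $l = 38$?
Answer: $1683$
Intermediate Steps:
$W{\left(X,t \right)} = X + t^{2}$ ($W{\left(X,t \right)} = t^{2} + X = X + t^{2}$)
$K{\left(L,D \right)} = 38 + D + L$ ($K{\left(L,D \right)} = \left(L + D\right) + 38 = \left(D + L\right) + 38 = 38 + D + L$)
$d{\left(B,k \right)} = 1672 + B + k$ ($d{\left(B,k \right)} = \left(B + k\right) - \left(9 - 41^{2}\right) = \left(B + k\right) + \left(-9 + 1681\right) = \left(B + k\right) + 1672 = 1672 + B + k$)
$p{\left(P \right)} = 3 P$
$d{\left(-994,936 \right)} - p{\left(K{\left(-31,-30 \right)} \right)} = \left(1672 - 994 + 936\right) - 3 \left(38 - 30 - 31\right) = 1614 - 3 \left(-23\right) = 1614 - -69 = 1614 + 69 = 1683$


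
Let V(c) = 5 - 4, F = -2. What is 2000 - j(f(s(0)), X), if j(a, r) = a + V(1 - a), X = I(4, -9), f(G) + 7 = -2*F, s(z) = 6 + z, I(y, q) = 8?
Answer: 2002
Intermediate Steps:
f(G) = -3 (f(G) = -7 - 2*(-2) = -7 + 4 = -3)
V(c) = 1
X = 8
j(a, r) = 1 + a (j(a, r) = a + 1 = 1 + a)
2000 - j(f(s(0)), X) = 2000 - (1 - 3) = 2000 - 1*(-2) = 2000 + 2 = 2002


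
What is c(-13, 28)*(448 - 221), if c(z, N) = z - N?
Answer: -9307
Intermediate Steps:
c(-13, 28)*(448 - 221) = (-13 - 1*28)*(448 - 221) = (-13 - 28)*227 = -41*227 = -9307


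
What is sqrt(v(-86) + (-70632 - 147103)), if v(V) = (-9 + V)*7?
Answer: 20*I*sqrt(546) ≈ 467.33*I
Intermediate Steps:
v(V) = -63 + 7*V
sqrt(v(-86) + (-70632 - 147103)) = sqrt((-63 + 7*(-86)) + (-70632 - 147103)) = sqrt((-63 - 602) - 217735) = sqrt(-665 - 217735) = sqrt(-218400) = 20*I*sqrt(546)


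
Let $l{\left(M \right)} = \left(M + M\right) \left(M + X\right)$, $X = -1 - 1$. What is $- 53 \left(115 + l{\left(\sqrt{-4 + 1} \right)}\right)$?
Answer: $-5777 + 212 i \sqrt{3} \approx -5777.0 + 367.19 i$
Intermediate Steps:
$X = -2$ ($X = -1 - 1 = -2$)
$l{\left(M \right)} = 2 M \left(-2 + M\right)$ ($l{\left(M \right)} = \left(M + M\right) \left(M - 2\right) = 2 M \left(-2 + M\right)$)
$- 53 \left(115 + l{\left(\sqrt{-4 + 1} \right)}\right) = - 53 \left(115 + 2 \sqrt{-4 + 1} \left(-2 + \sqrt{-4 + 1}\right)\right) = - 53 \left(115 + 2 \sqrt{-3} \left(-2 + \sqrt{-3}\right)\right) = - 53 \left(115 + 2 i \sqrt{3} \left(-2 + i \sqrt{3}\right)\right) = -6095 - 106 i \sqrt{3} \left(-2 + i \sqrt{3}\right)$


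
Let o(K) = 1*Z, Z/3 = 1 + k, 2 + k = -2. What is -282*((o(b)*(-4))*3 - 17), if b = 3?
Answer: -25662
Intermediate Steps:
k = -4 (k = -2 - 2 = -4)
Z = -9 (Z = 3*(1 - 4) = 3*(-3) = -9)
o(K) = -9 (o(K) = 1*(-9) = -9)
-282*((o(b)*(-4))*3 - 17) = -282*(-9*(-4)*3 - 17) = -282*(36*3 - 17) = -282*(108 - 17) = -282*91 = -25662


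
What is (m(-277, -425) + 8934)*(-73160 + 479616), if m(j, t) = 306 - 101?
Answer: 3714601384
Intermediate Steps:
m(j, t) = 205
(m(-277, -425) + 8934)*(-73160 + 479616) = (205 + 8934)*(-73160 + 479616) = 9139*406456 = 3714601384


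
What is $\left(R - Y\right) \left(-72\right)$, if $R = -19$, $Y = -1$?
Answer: $1296$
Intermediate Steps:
$\left(R - Y\right) \left(-72\right) = \left(-19 - -1\right) \left(-72\right) = \left(-19 + 1\right) \left(-72\right) = \left(-18\right) \left(-72\right) = 1296$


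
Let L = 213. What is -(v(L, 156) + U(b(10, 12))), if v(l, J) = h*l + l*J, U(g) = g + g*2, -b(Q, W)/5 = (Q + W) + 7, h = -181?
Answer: 5760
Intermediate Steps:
b(Q, W) = -35 - 5*Q - 5*W (b(Q, W) = -5*((Q + W) + 7) = -5*(7 + Q + W) = -35 - 5*Q - 5*W)
U(g) = 3*g (U(g) = g + 2*g = 3*g)
v(l, J) = -181*l + J*l (v(l, J) = -181*l + l*J = -181*l + J*l)
-(v(L, 156) + U(b(10, 12))) = -(213*(-181 + 156) + 3*(-35 - 5*10 - 5*12)) = -(213*(-25) + 3*(-35 - 50 - 60)) = -(-5325 + 3*(-145)) = -(-5325 - 435) = -1*(-5760) = 5760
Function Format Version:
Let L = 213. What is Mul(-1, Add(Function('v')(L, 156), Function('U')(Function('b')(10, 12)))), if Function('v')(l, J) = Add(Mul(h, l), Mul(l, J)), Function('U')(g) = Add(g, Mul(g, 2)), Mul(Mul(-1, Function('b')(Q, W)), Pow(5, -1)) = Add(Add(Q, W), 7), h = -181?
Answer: 5760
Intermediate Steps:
Function('b')(Q, W) = Add(-35, Mul(-5, Q), Mul(-5, W)) (Function('b')(Q, W) = Mul(-5, Add(Add(Q, W), 7)) = Mul(-5, Add(7, Q, W)) = Add(-35, Mul(-5, Q), Mul(-5, W)))
Function('U')(g) = Mul(3, g) (Function('U')(g) = Add(g, Mul(2, g)) = Mul(3, g))
Function('v')(l, J) = Add(Mul(-181, l), Mul(J, l)) (Function('v')(l, J) = Add(Mul(-181, l), Mul(l, J)) = Add(Mul(-181, l), Mul(J, l)))
Mul(-1, Add(Function('v')(L, 156), Function('U')(Function('b')(10, 12)))) = Mul(-1, Add(Mul(213, Add(-181, 156)), Mul(3, Add(-35, Mul(-5, 10), Mul(-5, 12))))) = Mul(-1, Add(Mul(213, -25), Mul(3, Add(-35, -50, -60)))) = Mul(-1, Add(-5325, Mul(3, -145))) = Mul(-1, Add(-5325, -435)) = Mul(-1, -5760) = 5760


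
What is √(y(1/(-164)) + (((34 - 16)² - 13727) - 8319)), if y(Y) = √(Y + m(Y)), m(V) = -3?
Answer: √(-146058728 + 82*I*√20213)/82 ≈ 0.005882 + 147.38*I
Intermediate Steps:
y(Y) = √(-3 + Y) (y(Y) = √(Y - 3) = √(-3 + Y))
√(y(1/(-164)) + (((34 - 16)² - 13727) - 8319)) = √(√(-3 + 1/(-164)) + (((34 - 16)² - 13727) - 8319)) = √(√(-3 - 1/164) + ((18² - 13727) - 8319)) = √(√(-493/164) + ((324 - 13727) - 8319)) = √(I*√20213/82 + (-13403 - 8319)) = √(I*√20213/82 - 21722) = √(-21722 + I*√20213/82)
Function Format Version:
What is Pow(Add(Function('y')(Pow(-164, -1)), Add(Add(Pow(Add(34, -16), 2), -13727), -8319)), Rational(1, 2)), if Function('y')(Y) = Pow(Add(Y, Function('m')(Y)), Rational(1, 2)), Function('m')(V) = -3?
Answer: Mul(Rational(1, 82), Pow(Add(-146058728, Mul(82, I, Pow(20213, Rational(1, 2)))), Rational(1, 2))) ≈ Add(0.0058820, Mul(147.38, I))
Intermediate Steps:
Function('y')(Y) = Pow(Add(-3, Y), Rational(1, 2)) (Function('y')(Y) = Pow(Add(Y, -3), Rational(1, 2)) = Pow(Add(-3, Y), Rational(1, 2)))
Pow(Add(Function('y')(Pow(-164, -1)), Add(Add(Pow(Add(34, -16), 2), -13727), -8319)), Rational(1, 2)) = Pow(Add(Pow(Add(-3, Pow(-164, -1)), Rational(1, 2)), Add(Add(Pow(Add(34, -16), 2), -13727), -8319)), Rational(1, 2)) = Pow(Add(Pow(Add(-3, Rational(-1, 164)), Rational(1, 2)), Add(Add(Pow(18, 2), -13727), -8319)), Rational(1, 2)) = Pow(Add(Pow(Rational(-493, 164), Rational(1, 2)), Add(Add(324, -13727), -8319)), Rational(1, 2)) = Pow(Add(Mul(Rational(1, 82), I, Pow(20213, Rational(1, 2))), Add(-13403, -8319)), Rational(1, 2)) = Pow(Add(Mul(Rational(1, 82), I, Pow(20213, Rational(1, 2))), -21722), Rational(1, 2)) = Pow(Add(-21722, Mul(Rational(1, 82), I, Pow(20213, Rational(1, 2)))), Rational(1, 2))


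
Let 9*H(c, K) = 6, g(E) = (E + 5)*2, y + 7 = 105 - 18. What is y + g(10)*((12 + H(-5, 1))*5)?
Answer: 1980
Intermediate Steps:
y = 80 (y = -7 + (105 - 18) = -7 + 87 = 80)
g(E) = 10 + 2*E (g(E) = (5 + E)*2 = 10 + 2*E)
H(c, K) = 2/3 (H(c, K) = (1/9)*6 = 2/3)
y + g(10)*((12 + H(-5, 1))*5) = 80 + (10 + 2*10)*((12 + 2/3)*5) = 80 + (10 + 20)*((38/3)*5) = 80 + 30*(190/3) = 80 + 1900 = 1980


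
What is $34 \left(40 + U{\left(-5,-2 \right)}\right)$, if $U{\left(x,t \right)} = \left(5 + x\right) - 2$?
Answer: $1292$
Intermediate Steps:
$U{\left(x,t \right)} = 3 + x$
$34 \left(40 + U{\left(-5,-2 \right)}\right) = 34 \left(40 + \left(3 - 5\right)\right) = 34 \left(40 - 2\right) = 34 \cdot 38 = 1292$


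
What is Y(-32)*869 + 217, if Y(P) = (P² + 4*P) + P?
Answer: 751033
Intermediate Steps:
Y(P) = P² + 5*P
Y(-32)*869 + 217 = -32*(5 - 32)*869 + 217 = -32*(-27)*869 + 217 = 864*869 + 217 = 750816 + 217 = 751033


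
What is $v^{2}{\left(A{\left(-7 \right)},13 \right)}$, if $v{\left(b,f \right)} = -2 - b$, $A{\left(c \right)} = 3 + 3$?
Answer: $64$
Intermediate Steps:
$A{\left(c \right)} = 6$
$v^{2}{\left(A{\left(-7 \right)},13 \right)} = \left(-2 - 6\right)^{2} = \left(-8\right)^{2} = 64$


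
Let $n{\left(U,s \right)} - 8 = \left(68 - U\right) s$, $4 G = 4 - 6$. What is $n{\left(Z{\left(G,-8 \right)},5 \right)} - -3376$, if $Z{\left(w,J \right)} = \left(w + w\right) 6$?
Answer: $3754$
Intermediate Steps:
$G = - \frac{1}{2}$ ($G = \frac{4 - 6}{4} = \frac{1}{4} \left(-2\right) = - \frac{1}{2} \approx -0.5$)
$Z{\left(w,J \right)} = 12 w$ ($Z{\left(w,J \right)} = 2 w 6 = 12 w$)
$n{\left(U,s \right)} = 8 + s \left(68 - U\right)$ ($n{\left(U,s \right)} = 8 + \left(68 - U\right) s = 8 + s \left(68 - U\right)$)
$n{\left(Z{\left(G,-8 \right)},5 \right)} - -3376 = \left(8 + 68 \cdot 5 - 12 \left(- \frac{1}{2}\right) 5\right) - -3376 = \left(8 + 340 - \left(-6\right) 5\right) + 3376 = \left(8 + 340 + 30\right) + 3376 = 378 + 3376 = 3754$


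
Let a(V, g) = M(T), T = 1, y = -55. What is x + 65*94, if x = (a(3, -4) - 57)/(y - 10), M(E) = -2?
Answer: 397209/65 ≈ 6110.9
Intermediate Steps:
a(V, g) = -2
x = 59/65 (x = (-2 - 57)/(-55 - 10) = -59/(-65) = -59*(-1/65) = 59/65 ≈ 0.90769)
x + 65*94 = 59/65 + 65*94 = 59/65 + 6110 = 397209/65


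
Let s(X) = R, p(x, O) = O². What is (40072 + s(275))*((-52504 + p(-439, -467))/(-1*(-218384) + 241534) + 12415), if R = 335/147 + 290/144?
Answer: 269112944357183785/540863568 ≈ 4.9756e+8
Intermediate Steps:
R = 15145/3528 (R = 335*(1/147) + 290*(1/144) = 335/147 + 145/72 = 15145/3528 ≈ 4.2928)
s(X) = 15145/3528
(40072 + s(275))*((-52504 + p(-439, -467))/(-1*(-218384) + 241534) + 12415) = (40072 + 15145/3528)*((-52504 + (-467)²)/(-1*(-218384) + 241534) + 12415) = 141389161*((-52504 + 218089)/(218384 + 241534) + 12415)/3528 = 141389161*(165585/459918 + 12415)/3528 = 141389161*(165585*(1/459918) + 12415)/3528 = 141389161*(55195/153306 + 12415)/3528 = (141389161/3528)*(1903349185/153306) = 269112944357183785/540863568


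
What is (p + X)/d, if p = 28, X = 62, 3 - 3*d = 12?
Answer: -30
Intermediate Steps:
d = -3 (d = 1 - ⅓*12 = 1 - 4 = -3)
(p + X)/d = (28 + 62)/(-3) = 90*(-⅓) = -30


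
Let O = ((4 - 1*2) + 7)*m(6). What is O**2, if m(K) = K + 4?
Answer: 8100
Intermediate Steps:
m(K) = 4 + K
O = 90 (O = ((4 - 1*2) + 7)*(4 + 6) = ((4 - 2) + 7)*10 = (2 + 7)*10 = 9*10 = 90)
O**2 = 90**2 = 8100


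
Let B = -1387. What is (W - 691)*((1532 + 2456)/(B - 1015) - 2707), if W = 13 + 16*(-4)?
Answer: 2413800942/1201 ≈ 2.0098e+6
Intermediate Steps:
W = -51 (W = 13 - 64 = -51)
(W - 691)*((1532 + 2456)/(B - 1015) - 2707) = (-51 - 691)*((1532 + 2456)/(-1387 - 1015) - 2707) = -742*(3988/(-2402) - 2707) = -742*(3988*(-1/2402) - 2707) = -742*(-1994/1201 - 2707) = -742*(-3253101/1201) = 2413800942/1201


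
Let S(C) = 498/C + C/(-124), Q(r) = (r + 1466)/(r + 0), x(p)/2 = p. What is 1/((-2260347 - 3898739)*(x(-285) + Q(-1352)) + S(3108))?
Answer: 1356901/4764348520170661 ≈ 2.8480e-10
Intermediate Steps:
x(p) = 2*p
Q(r) = (1466 + r)/r
S(C) = 498/C - C/124 (S(C) = 498/C + C*(-1/124) = 498/C - C/124)
1/((-2260347 - 3898739)*(x(-285) + Q(-1352)) + S(3108)) = 1/((-2260347 - 3898739)*(2*(-285) + (1466 - 1352)/(-1352)) + (498/3108 - 1/124*3108)) = 1/(-6159086*(-570 - 1/1352*114) + (498*(1/3108) - 777/31)) = 1/(-6159086*(-570 - 57/676) + (83/518 - 777/31)) = 1/(-6159086*(-385377/676) - 399913/16058) = 1/(1186785042711/338 - 399913/16058) = 1/(4764348520170661/1356901) = 1356901/4764348520170661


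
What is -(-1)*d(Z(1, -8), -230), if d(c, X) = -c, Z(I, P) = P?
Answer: 8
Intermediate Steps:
-(-1)*d(Z(1, -8), -230) = -(-1)*(-1*(-8)) = -(-1)*8 = -1*(-8) = 8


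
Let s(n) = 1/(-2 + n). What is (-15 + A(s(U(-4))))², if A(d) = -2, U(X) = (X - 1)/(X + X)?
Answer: 289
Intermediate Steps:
U(X) = (-1 + X)/(2*X) (U(X) = (-1 + X)/((2*X)) = (-1 + X)*(1/(2*X)) = (-1 + X)/(2*X))
(-15 + A(s(U(-4))))² = (-15 - 2)² = (-17)² = 289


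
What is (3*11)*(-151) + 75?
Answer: -4908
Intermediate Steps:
(3*11)*(-151) + 75 = 33*(-151) + 75 = -4983 + 75 = -4908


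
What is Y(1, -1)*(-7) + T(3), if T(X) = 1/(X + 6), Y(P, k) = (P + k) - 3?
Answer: 190/9 ≈ 21.111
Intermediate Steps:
Y(P, k) = -3 + P + k
T(X) = 1/(6 + X)
Y(1, -1)*(-7) + T(3) = (-3 + 1 - 1)*(-7) + 1/(6 + 3) = -3*(-7) + 1/9 = 21 + ⅑ = 190/9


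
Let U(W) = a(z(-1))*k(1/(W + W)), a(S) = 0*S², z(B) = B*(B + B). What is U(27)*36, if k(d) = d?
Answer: 0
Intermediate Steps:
z(B) = 2*B² (z(B) = B*(2*B) = 2*B²)
a(S) = 0
U(W) = 0 (U(W) = 0/(W + W) = 0/((2*W)) = 0*(1/(2*W)) = 0)
U(27)*36 = 0*36 = 0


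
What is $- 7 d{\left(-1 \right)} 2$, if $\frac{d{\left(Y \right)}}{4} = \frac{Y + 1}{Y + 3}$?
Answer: $0$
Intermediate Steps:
$d{\left(Y \right)} = \frac{4 \left(1 + Y\right)}{3 + Y}$ ($d{\left(Y \right)} = 4 \frac{Y + 1}{Y + 3} = 4 \frac{1 + Y}{3 + Y} = \frac{4 \left(1 + Y\right)}{3 + Y}$)
$- 7 d{\left(-1 \right)} 2 = - 7 \frac{4 \left(1 - 1\right)}{3 - 1} \cdot 2 = - 7 \cdot 4 \cdot \frac{1}{2} \cdot 0 \cdot 2 = \left(-7\right) 0 \cdot 2 = 0 \cdot 2 = 0$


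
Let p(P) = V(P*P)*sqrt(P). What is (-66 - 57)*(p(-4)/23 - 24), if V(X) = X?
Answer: 2952 - 3936*I/23 ≈ 2952.0 - 171.13*I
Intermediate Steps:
p(P) = P**(5/2) (p(P) = (P*P)*sqrt(P) = P**2*sqrt(P) = P**(5/2))
(-66 - 57)*(p(-4)/23 - 24) = (-66 - 57)*((-4)**(5/2)/23 - 24) = -123*((32*I)*(1/23) - 24) = -123*(32*I/23 - 24) = -123*(-24 + 32*I/23) = 2952 - 3936*I/23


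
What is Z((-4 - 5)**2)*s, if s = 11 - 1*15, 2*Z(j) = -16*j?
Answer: 2592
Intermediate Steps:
Z(j) = -8*j (Z(j) = (-16*j)/2 = -8*j)
s = -4 (s = 11 - 15 = -4)
Z((-4 - 5)**2)*s = -8*(-4 - 5)**2*(-4) = -8*(-9)**2*(-4) = -8*81*(-4) = -648*(-4) = 2592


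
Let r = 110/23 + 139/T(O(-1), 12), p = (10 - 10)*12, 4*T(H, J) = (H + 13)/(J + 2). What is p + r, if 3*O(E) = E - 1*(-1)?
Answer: 180462/299 ≈ 603.55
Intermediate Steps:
O(E) = 1/3 + E/3 (O(E) = (E - 1*(-1))/3 = (E + 1)/3 = (1 + E)/3 = 1/3 + E/3)
T(H, J) = (13 + H)/(4*(2 + J)) (T(H, J) = ((H + 13)/(J + 2))/4 = ((13 + H)/(2 + J))/4 = (13 + H)/(4*(2 + J)))
p = 0 (p = 0*12 = 0)
r = 180462/299 (r = 110/23 + 139/(((13 + (1/3 + (1/3)*(-1)))/(4*(2 + 12)))) = 110*(1/23) + 139/(((1/4)*(13 + (1/3 - 1/3))/14)) = 110/23 + 139/(((1/4)*(1/14)*(13 + 0))) = 110/23 + 139/(((1/4)*(1/14)*13)) = 110/23 + 139/(13/56) = 110/23 + 139*(56/13) = 110/23 + 7784/13 = 180462/299 ≈ 603.55)
p + r = 0 + 180462/299 = 180462/299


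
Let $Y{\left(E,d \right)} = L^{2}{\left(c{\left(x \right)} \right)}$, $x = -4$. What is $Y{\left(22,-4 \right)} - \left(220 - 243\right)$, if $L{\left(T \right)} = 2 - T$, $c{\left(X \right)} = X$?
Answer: $59$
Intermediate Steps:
$Y{\left(E,d \right)} = 36$ ($Y{\left(E,d \right)} = \left(2 - -4\right)^{2} = \left(2 + 4\right)^{2} = 6^{2} = 36$)
$Y{\left(22,-4 \right)} - \left(220 - 243\right) = 36 - \left(220 - 243\right) = 36 - -23 = 36 + 23 = 59$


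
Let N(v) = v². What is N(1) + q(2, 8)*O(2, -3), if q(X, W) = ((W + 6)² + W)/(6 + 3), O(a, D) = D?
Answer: -67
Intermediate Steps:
q(X, W) = W/9 + (6 + W)²/9 (q(X, W) = ((6 + W)² + W)/9 = (W + (6 + W)²)*(⅑) = W/9 + (6 + W)²/9)
N(1) + q(2, 8)*O(2, -3) = 1² + ((⅑)*8 + (6 + 8)²/9)*(-3) = 1 + (8/9 + (⅑)*14²)*(-3) = 1 + (8/9 + (⅑)*196)*(-3) = 1 + (8/9 + 196/9)*(-3) = 1 + (68/3)*(-3) = 1 - 68 = -67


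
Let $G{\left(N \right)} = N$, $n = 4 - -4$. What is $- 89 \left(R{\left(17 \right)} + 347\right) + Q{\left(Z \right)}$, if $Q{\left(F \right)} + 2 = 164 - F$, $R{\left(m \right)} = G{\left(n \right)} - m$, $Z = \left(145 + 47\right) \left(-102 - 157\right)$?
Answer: $19808$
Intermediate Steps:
$Z = -49728$ ($Z = 192 \left(-259\right) = -49728$)
$n = 8$ ($n = 4 + 4 = 8$)
$R{\left(m \right)} = 8 - m$
$Q{\left(F \right)} = 162 - F$ ($Q{\left(F \right)} = -2 - \left(-164 + F\right) = 162 - F$)
$- 89 \left(R{\left(17 \right)} + 347\right) + Q{\left(Z \right)} = - 89 \left(\left(8 - 17\right) + 347\right) + \left(162 - -49728\right) = - 89 \left(\left(8 - 17\right) + 347\right) + \left(162 + 49728\right) = - 89 \left(-9 + 347\right) + 49890 = \left(-89\right) 338 + 49890 = -30082 + 49890 = 19808$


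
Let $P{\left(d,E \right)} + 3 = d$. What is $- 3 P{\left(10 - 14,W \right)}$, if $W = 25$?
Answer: $21$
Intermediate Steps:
$P{\left(d,E \right)} = -3 + d$
$- 3 P{\left(10 - 14,W \right)} = - 3 \left(-3 + \left(10 - 14\right)\right) = - 3 \left(-3 - 4\right) = \left(-3\right) \left(-7\right) = 21$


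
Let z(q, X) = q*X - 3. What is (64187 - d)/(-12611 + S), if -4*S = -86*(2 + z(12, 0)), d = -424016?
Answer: -976406/25265 ≈ -38.647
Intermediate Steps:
z(q, X) = -3 + X*q (z(q, X) = X*q - 3 = -3 + X*q)
S = -43/2 (S = -(-43)*(2 + (-3 + 0*12))/2 = -(-43)*(2 + (-3 + 0))/2 = -(-43)*(2 - 3)/2 = -(-43)*(-1)/2 = -¼*86 = -43/2 ≈ -21.500)
(64187 - d)/(-12611 + S) = (64187 - 1*(-424016))/(-12611 - 43/2) = (64187 + 424016)/(-25265/2) = 488203*(-2/25265) = -976406/25265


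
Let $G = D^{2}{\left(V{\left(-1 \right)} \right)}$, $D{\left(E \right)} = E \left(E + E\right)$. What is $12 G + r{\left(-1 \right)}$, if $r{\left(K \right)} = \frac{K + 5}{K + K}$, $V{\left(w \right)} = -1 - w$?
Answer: $-2$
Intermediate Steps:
$r{\left(K \right)} = \frac{5 + K}{2 K}$
$D{\left(E \right)} = 2 E^{2}$ ($D{\left(E \right)} = E 2 E = 2 E^{2}$)
$G = 0$ ($G = \left(2 \left(-1 - -1\right)^{2}\right)^{2} = \left(2 \left(-1 + 1\right)^{2}\right)^{2} = \left(2 \cdot 0^{2}\right)^{2} = \left(2 \cdot 0\right)^{2} = 0^{2} = 0$)
$12 G + r{\left(-1 \right)} = 12 \cdot 0 + \frac{5 - 1}{2 \left(-1\right)} = 0 + \frac{1}{2} \left(-1\right) 4 = 0 - 2 = -2$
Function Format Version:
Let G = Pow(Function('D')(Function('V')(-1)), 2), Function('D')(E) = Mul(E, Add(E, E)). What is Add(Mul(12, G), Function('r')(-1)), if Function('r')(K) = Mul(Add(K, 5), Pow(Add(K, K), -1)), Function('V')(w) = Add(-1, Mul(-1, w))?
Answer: -2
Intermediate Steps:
Function('r')(K) = Mul(Rational(1, 2), Pow(K, -1), Add(5, K)) (Function('r')(K) = Mul(Add(5, K), Pow(Mul(2, K), -1)) = Mul(Add(5, K), Mul(Rational(1, 2), Pow(K, -1))) = Mul(Rational(1, 2), Pow(K, -1), Add(5, K)))
Function('D')(E) = Mul(2, Pow(E, 2)) (Function('D')(E) = Mul(E, Mul(2, E)) = Mul(2, Pow(E, 2)))
G = 0 (G = Pow(Mul(2, Pow(Add(-1, Mul(-1, -1)), 2)), 2) = Pow(Mul(2, Pow(Add(-1, 1), 2)), 2) = Pow(Mul(2, Pow(0, 2)), 2) = Pow(Mul(2, 0), 2) = Pow(0, 2) = 0)
Add(Mul(12, G), Function('r')(-1)) = Add(Mul(12, 0), Mul(Rational(1, 2), Pow(-1, -1), Add(5, -1))) = Add(0, Mul(Rational(1, 2), -1, 4)) = Add(0, -2) = -2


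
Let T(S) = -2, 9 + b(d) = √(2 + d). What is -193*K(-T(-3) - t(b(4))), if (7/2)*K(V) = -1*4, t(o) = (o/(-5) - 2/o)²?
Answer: 1544/7 ≈ 220.57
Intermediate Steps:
b(d) = -9 + √(2 + d)
t(o) = (-2/o - o/5)² (t(o) = (o*(-⅕) - 2/o)² = (-o/5 - 2/o)² = (-2/o - o/5)²)
K(V) = -8/7 (K(V) = 2*(-1*4)/7 = (2/7)*(-4) = -8/7)
-193*K(-T(-3) - t(b(4))) = -193*(-8/7) = 1544/7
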